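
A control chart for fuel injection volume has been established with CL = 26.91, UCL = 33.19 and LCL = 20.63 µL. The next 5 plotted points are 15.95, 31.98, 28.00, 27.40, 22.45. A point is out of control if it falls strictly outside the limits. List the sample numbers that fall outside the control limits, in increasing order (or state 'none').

Compare each point to [20.63, 33.19]: sample 1 = 15.95 < LCL.

1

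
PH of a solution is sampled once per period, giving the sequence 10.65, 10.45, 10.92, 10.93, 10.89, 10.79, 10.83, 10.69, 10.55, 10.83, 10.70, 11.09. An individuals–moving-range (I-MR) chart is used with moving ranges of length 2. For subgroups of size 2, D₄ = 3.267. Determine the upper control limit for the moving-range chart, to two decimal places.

Moving ranges: 0.20, 0.47, 0.01, 0.04, 0.10, 0.04, 0.14, 0.14, 0.28, 0.13, 0.39; M̄R̄ = 1.9400 / 11 = 0.1764
UCL_MR = D₄·M̄R̄ = 3.267 × 0.1764 = 0.5762

0.58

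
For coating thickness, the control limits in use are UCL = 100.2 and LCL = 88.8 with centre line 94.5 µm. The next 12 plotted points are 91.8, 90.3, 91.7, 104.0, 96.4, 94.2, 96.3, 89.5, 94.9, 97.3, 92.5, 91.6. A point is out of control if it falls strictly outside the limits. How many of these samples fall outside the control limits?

1

Compare each point to [88.8, 100.2]: sample 4 = 104.0 > UCL.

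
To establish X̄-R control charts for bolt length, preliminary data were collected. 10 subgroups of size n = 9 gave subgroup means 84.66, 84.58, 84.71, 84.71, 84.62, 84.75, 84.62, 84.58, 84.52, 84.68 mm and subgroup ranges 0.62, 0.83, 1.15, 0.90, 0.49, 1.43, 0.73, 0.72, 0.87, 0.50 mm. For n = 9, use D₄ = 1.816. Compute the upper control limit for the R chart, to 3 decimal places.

1.496

R̄ = (0.62 + 0.83 + 1.15 + 0.90 + 0.49 + 1.43 + 0.73 + 0.72 + 0.87 + 0.50) / 10 = 8.2400 / 10 = 0.8240
UCL_R = D₄·R̄ = 1.816 × 0.8240 = 1.4964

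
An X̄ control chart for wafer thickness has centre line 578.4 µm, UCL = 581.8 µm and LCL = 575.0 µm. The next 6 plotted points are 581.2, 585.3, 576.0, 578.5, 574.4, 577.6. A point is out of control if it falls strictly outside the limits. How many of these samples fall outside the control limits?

Compare each point to [575.0, 581.8]: sample 2 = 585.3 > UCL; sample 5 = 574.4 < LCL.

2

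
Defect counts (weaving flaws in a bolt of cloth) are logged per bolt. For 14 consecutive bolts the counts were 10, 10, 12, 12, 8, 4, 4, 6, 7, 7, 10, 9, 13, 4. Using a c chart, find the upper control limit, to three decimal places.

c̄ = (10 + 10 + 12 + 12 + 8 + 4 + 4 + 6 + 7 + 7 + 10 + 9 + 13 + 4) / 14 = 116 / 14 = 8.2857
UCL = c̄ + 3√c̄ = 8.2857 + 3 × √8.2857 = 8.2857 + 3 × 2.8785 = 16.9212

16.921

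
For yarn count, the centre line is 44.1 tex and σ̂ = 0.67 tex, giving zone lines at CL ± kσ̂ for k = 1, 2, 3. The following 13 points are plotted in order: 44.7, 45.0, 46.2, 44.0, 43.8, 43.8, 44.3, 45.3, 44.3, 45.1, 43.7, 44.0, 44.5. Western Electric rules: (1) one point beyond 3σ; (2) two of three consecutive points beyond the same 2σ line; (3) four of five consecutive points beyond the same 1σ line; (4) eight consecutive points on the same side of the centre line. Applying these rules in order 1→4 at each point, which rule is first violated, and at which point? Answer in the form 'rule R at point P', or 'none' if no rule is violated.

Zone of each point (C = within 1σ̂, B = 1σ̂–2σ̂, A = 2σ̂–3σ̂, * = beyond 3σ̂; sign = side of CL): 1:+C, 2:+B, 3:+*, 4:-C, 5:-C, 6:-C, 7:+C, 8:+B, 9:+C, 10:+B, 11:-C, 12:-C, 13:+C
Rule 1 (one point beyond the 3σ limits) is satisfied at point 3.

rule 1 at point 3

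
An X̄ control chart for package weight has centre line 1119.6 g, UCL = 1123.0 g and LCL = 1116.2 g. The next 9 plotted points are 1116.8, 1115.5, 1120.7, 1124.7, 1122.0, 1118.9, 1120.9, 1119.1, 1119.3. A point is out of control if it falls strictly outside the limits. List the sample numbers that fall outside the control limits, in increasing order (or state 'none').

2, 4

Compare each point to [1116.2, 1123.0]: sample 2 = 1115.5 < LCL; sample 4 = 1124.7 > UCL.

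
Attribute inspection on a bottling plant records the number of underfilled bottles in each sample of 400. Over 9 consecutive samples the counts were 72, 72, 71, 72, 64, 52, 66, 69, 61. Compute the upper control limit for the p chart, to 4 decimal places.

p̄ = Σdᵢ / (k·n) = 599 / (9 × 400) = 0.16639
UCL = p̄ + 3·√(p̄(1−p̄)/n) = 0.16639 + 3 × √(0.16639×0.83361/400) = 0.16639 + 3 × 0.01862 = 0.22225

0.2223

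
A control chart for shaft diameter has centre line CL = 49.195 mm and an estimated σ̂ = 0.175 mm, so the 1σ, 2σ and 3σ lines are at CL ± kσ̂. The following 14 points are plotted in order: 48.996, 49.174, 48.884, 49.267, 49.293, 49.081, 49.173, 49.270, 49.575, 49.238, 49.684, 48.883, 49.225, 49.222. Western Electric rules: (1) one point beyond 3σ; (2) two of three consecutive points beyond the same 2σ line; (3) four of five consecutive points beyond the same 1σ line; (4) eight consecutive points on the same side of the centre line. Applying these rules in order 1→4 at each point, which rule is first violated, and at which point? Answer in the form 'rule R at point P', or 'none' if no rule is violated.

Zone of each point (C = within 1σ̂, B = 1σ̂–2σ̂, A = 2σ̂–3σ̂, * = beyond 3σ̂; sign = side of CL): 1:-B, 2:-C, 3:-B, 4:+C, 5:+C, 6:-C, 7:-C, 8:+C, 9:+A, 10:+C, 11:+A, 12:-B, 13:+C, 14:+C
Rule 2 (two of three consecutive points beyond the same 2σ limit) is satisfied at point 11.

rule 2 at point 11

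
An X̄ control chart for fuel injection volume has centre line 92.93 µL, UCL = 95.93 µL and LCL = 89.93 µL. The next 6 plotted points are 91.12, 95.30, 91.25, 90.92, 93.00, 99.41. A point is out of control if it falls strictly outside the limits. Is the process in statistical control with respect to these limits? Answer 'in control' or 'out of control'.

out of control

Compare each point to [89.93, 95.93]: sample 6 = 99.41 > UCL.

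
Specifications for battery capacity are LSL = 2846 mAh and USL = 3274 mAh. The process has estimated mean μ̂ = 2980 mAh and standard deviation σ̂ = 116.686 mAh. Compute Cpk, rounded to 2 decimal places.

Cpu = (USL − μ̂) / (3σ̂) = (3274 − 2980) / (3 × 116.686) = 0.8399; Cpl = (μ̂ − LSL) / (3σ̂) = (2980 − 2846) / (3 × 116.686) = 0.3828; Cpk = min(Cpu, Cpl) = 0.3828

0.38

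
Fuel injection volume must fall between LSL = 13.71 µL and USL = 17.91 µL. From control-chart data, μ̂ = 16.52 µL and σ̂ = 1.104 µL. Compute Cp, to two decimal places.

0.63

Cp = (USL − LSL) / (6σ̂) = (17.91 − 13.71) / (6 × 1.104) = 4.2000 / 6.6240 = 0.6341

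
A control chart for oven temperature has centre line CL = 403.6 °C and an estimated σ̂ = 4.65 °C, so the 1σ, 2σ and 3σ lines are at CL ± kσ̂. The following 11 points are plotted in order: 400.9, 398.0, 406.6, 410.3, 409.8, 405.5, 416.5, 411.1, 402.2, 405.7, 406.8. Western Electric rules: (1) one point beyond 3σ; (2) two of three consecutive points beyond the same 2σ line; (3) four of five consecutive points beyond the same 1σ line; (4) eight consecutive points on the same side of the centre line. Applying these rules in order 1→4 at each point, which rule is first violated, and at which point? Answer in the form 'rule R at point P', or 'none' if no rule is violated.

Zone of each point (C = within 1σ̂, B = 1σ̂–2σ̂, A = 2σ̂–3σ̂, * = beyond 3σ̂; sign = side of CL): 1:-C, 2:-B, 3:+C, 4:+B, 5:+B, 6:+C, 7:+A, 8:+B, 9:-C, 10:+C, 11:+C
Rule 3 (four of five consecutive points beyond the same 1σ limit) is satisfied at point 8.

rule 3 at point 8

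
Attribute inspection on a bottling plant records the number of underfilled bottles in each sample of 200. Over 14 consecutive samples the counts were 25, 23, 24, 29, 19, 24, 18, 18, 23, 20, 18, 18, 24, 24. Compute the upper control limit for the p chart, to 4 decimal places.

p̄ = Σdᵢ / (k·n) = 307 / (14 × 200) = 0.10964
UCL = p̄ + 3·√(p̄(1−p̄)/n) = 0.10964 + 3 × √(0.10964×0.89036/200) = 0.10964 + 3 × 0.02209 = 0.17592

0.1759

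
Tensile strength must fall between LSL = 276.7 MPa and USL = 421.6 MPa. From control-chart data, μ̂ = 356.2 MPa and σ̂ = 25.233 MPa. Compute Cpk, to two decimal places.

Cpu = (USL − μ̂) / (3σ̂) = (421.6 − 356.2) / (3 × 25.233) = 0.8639; Cpl = (μ̂ − LSL) / (3σ̂) = (356.2 − 276.7) / (3 × 25.233) = 1.0502; Cpk = min(Cpu, Cpl) = 0.8639

0.86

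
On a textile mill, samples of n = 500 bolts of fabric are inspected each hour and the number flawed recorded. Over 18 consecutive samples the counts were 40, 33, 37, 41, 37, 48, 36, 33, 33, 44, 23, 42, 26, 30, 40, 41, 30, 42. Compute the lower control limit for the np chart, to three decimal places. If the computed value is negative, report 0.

19.006

p̄ = Σdᵢ / (k·n) = 656 / (18 × 500) = 0.07289
LCL = np̄ − 3·√(np̄(1−p̄)) = 36.4444 − 3 × 5.8127 = 19.0062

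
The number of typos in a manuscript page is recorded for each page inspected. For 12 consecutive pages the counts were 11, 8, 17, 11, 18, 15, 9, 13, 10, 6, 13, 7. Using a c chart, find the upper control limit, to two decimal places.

c̄ = (11 + 8 + 17 + 11 + 18 + 15 + 9 + 13 + 10 + 6 + 13 + 7) / 12 = 138 / 12 = 11.5000
UCL = c̄ + 3√c̄ = 11.5000 + 3 × √11.5000 = 11.5000 + 3 × 3.3912 = 21.6735

21.67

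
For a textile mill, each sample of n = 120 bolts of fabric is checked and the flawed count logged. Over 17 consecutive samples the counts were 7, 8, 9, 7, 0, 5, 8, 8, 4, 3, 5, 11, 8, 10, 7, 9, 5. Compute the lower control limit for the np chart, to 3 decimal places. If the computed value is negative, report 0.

p̄ = Σdᵢ / (k·n) = 114 / (17 × 120) = 0.05588
LCL = np̄ − 3·√(np̄(1−p̄)) = 6.7059 − 3 × 2.5162 = -0.8426 → 0 (negative, so LCL = 0)

0.000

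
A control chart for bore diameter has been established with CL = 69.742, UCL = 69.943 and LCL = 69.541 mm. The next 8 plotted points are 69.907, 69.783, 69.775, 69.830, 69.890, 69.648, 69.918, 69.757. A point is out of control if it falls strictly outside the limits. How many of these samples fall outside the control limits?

0

All 8 points lie within [69.541, 69.943].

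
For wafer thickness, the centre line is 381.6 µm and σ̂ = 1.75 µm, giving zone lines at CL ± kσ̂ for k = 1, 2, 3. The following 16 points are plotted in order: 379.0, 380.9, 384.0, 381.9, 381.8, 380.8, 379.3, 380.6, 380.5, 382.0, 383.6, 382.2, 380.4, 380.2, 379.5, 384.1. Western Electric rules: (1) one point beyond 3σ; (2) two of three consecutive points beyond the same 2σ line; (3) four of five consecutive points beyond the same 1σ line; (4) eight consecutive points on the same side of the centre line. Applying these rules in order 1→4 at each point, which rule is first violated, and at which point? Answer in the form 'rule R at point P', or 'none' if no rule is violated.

none

Zone of each point (C = within 1σ̂, B = 1σ̂–2σ̂, A = 2σ̂–3σ̂, * = beyond 3σ̂; sign = side of CL): 1:-B, 2:-C, 3:+B, 4:+C, 5:+C, 6:-C, 7:-B, 8:-C, 9:-C, 10:+C, 11:+B, 12:+C, 13:-C, 14:-C, 15:-B, 16:+B
No rule fires across all 16 points.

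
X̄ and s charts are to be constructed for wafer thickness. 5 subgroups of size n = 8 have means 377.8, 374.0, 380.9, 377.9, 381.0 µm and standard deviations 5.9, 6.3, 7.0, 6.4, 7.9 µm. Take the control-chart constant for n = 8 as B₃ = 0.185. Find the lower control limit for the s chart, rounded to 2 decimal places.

1.24

s̄ = (5.9 + 6.3 + 7.0 + 6.4 + 7.9) / 5 = 6.7000
LCL_s = B₃·s̄ = 0.185 × 6.7000 = 1.2395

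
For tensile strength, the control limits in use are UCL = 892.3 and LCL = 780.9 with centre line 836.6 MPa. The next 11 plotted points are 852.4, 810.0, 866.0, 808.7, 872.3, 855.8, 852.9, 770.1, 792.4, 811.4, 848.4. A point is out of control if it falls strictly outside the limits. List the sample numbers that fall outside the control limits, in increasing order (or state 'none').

8

Compare each point to [780.9, 892.3]: sample 8 = 770.1 < LCL.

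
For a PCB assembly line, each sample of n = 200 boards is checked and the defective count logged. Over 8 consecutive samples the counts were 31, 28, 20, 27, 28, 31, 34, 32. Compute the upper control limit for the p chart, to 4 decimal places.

p̄ = Σdᵢ / (k·n) = 231 / (8 × 200) = 0.14438
UCL = p̄ + 3·√(p̄(1−p̄)/n) = 0.14438 + 3 × √(0.14438×0.85562/200) = 0.14438 + 3 × 0.02485 = 0.21893

0.2189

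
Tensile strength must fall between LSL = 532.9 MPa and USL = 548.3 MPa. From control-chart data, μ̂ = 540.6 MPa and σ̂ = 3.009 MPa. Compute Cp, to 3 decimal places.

0.853

Cp = (USL − LSL) / (6σ̂) = (548.3 − 532.9) / (6 × 3.009) = 15.4000 / 18.0540 = 0.8530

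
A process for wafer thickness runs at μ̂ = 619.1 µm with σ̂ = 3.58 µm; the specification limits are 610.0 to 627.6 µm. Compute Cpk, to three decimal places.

0.791

Cpu = (USL − μ̂) / (3σ̂) = (627.6 − 619.1) / (3 × 3.58) = 0.7914; Cpl = (μ̂ − LSL) / (3σ̂) = (619.1 − 610.0) / (3 × 3.58) = 0.8473; Cpk = min(Cpu, Cpl) = 0.7914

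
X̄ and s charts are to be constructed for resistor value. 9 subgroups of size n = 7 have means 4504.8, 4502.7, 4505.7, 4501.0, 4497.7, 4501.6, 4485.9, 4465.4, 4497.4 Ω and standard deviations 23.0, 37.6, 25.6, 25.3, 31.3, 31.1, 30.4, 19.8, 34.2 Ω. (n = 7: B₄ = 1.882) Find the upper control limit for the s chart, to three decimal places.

54.013

s̄ = (23.0 + 37.6 + 25.6 + 25.3 + 31.3 + 31.1 + 30.4 + 19.8 + 34.2) / 9 = 28.7000
UCL_s = B₄·s̄ = 1.882 × 28.7000 = 54.0134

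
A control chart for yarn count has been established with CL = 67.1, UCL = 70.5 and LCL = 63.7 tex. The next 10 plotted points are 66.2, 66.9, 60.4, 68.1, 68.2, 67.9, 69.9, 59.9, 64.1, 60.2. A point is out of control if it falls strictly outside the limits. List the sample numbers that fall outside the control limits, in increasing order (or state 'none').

Compare each point to [63.7, 70.5]: sample 3 = 60.4 < LCL; sample 8 = 59.9 < LCL; sample 10 = 60.2 < LCL.

3, 8, 10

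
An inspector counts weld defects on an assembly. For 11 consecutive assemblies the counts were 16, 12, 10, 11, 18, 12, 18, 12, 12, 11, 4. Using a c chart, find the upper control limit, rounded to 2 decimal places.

22.91

c̄ = (16 + 12 + 10 + 11 + 18 + 12 + 18 + 12 + 12 + 11 + 4) / 11 = 136 / 11 = 12.3636
UCL = c̄ + 3√c̄ = 12.3636 + 3 × √12.3636 = 12.3636 + 3 × 3.5162 = 22.9122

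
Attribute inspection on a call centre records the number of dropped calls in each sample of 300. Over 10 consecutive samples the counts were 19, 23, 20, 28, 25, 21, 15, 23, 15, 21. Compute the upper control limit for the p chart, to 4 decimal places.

p̄ = Σdᵢ / (k·n) = 210 / (10 × 300) = 0.07000
UCL = p̄ + 3·√(p̄(1−p̄)/n) = 0.07000 + 3 × √(0.07000×0.93000/300) = 0.07000 + 3 × 0.01473 = 0.11419

0.1142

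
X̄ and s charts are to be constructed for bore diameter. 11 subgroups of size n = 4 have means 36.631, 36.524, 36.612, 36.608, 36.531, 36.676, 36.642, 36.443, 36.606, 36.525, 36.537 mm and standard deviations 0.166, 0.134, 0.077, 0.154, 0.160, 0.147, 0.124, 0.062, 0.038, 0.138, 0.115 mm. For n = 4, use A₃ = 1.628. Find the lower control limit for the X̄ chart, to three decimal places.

36.381

X̄̄ = (36.631 + 36.524 + 36.612 + 36.608 + 36.531 + 36.676 + 36.642 + 36.443 + 36.606 + 36.525 + 36.537) / 11 = 36.5759
s̄ = (0.166 + 0.134 + 0.077 + 0.154 + 0.160 + 0.147 + 0.124 + 0.062 + 0.038 + 0.138 + 0.115) / 11 = 0.1195
LCL = X̄̄ − A₃·s̄ = 36.5759 − 1.628 × 0.1195 = 36.3813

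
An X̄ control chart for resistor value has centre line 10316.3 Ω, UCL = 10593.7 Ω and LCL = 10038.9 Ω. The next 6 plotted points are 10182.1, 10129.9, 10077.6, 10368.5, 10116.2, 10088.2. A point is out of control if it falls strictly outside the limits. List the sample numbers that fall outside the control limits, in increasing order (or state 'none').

All 6 points lie within [10038.9, 10593.7].

none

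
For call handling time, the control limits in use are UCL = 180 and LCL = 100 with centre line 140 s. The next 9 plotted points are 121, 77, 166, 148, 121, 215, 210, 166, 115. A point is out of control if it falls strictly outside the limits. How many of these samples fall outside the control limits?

Compare each point to [100, 180]: sample 2 = 77 < LCL; sample 6 = 215 > UCL; sample 7 = 210 > UCL.

3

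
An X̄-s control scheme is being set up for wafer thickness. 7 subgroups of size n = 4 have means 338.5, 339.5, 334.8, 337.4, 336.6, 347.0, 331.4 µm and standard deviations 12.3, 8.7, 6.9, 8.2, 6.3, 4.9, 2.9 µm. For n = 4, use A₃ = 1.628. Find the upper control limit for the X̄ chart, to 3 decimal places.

X̄̄ = (338.5 + 339.5 + 334.8 + 337.4 + 336.6 + 347.0 + 331.4) / 7 = 337.8857
s̄ = (12.3 + 8.7 + 6.9 + 8.2 + 6.3 + 4.9 + 2.9) / 7 = 7.1714
UCL = X̄̄ + A₃·s̄ = 337.8857 + 1.628 × 7.1714 = 349.5608

349.561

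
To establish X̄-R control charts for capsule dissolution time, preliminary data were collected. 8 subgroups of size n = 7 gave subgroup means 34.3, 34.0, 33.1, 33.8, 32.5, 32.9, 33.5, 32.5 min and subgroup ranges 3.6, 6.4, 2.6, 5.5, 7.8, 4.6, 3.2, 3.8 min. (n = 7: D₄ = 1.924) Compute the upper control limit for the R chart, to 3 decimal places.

9.019

R̄ = (3.6 + 6.4 + 2.6 + 5.5 + 7.8 + 4.6 + 3.2 + 3.8) / 8 = 37.5000 / 8 = 4.6875
UCL_R = D₄·R̄ = 1.924 × 4.6875 = 9.0187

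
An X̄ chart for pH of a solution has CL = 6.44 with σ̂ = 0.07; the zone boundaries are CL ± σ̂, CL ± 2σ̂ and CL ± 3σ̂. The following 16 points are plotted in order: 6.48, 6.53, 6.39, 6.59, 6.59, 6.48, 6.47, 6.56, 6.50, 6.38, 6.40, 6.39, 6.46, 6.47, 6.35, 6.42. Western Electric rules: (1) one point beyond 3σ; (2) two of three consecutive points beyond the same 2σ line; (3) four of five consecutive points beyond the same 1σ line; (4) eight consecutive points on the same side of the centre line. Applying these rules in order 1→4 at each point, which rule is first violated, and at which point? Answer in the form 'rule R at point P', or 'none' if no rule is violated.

rule 2 at point 5

Zone of each point (C = within 1σ̂, B = 1σ̂–2σ̂, A = 2σ̂–3σ̂, * = beyond 3σ̂; sign = side of CL): 1:+C, 2:+B, 3:-C, 4:+A, 5:+A, 6:+C, 7:+C, 8:+B, 9:+C, 10:-C, 11:-C, 12:-C, 13:+C, 14:+C, 15:-B, 16:-C
Rule 2 (two of three consecutive points beyond the same 2σ limit) is satisfied at point 5.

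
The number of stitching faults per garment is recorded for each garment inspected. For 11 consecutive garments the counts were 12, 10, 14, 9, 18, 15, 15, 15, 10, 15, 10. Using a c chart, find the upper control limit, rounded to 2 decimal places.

c̄ = (12 + 10 + 14 + 9 + 18 + 15 + 15 + 15 + 10 + 15 + 10) / 11 = 143 / 11 = 13.0000
UCL = c̄ + 3√c̄ = 13.0000 + 3 × √13.0000 = 13.0000 + 3 × 3.6056 = 23.8167

23.82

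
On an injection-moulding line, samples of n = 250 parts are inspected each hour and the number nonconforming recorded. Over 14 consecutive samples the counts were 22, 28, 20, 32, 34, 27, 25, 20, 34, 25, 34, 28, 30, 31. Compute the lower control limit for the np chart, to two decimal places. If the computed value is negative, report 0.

12.93

p̄ = Σdᵢ / (k·n) = 390 / (14 × 250) = 0.11143
LCL = np̄ − 3·√(np̄(1−p̄)) = 27.8571 − 3 × 4.9752 = 12.9314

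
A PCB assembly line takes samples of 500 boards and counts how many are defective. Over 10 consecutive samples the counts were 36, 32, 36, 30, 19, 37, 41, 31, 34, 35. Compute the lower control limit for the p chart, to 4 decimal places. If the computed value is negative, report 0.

0.0328

p̄ = Σdᵢ / (k·n) = 331 / (10 × 500) = 0.06620
LCL = p̄ − 3·√(p̄(1−p̄)/n) = 0.06620 − 3 × 0.01112 = 0.03284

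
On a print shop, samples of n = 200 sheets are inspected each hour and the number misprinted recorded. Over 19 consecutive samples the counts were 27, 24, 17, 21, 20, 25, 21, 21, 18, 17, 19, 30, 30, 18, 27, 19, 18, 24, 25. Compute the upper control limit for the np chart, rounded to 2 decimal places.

35.47

p̄ = Σdᵢ / (k·n) = 421 / (19 × 200) = 0.11079
UCL = np̄ + 3·√(np̄(1−p̄)) = 22.1579 + 3 × √(22.1579×0.88921) = 22.1579 + 3 × 4.4388 = 35.4743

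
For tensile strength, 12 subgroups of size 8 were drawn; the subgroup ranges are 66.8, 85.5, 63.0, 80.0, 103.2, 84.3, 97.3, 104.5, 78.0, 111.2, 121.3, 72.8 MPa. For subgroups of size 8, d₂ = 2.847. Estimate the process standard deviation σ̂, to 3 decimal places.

R̄ = (66.8 + 85.5 + 63.0 + 80.0 + 103.2 + 84.3 + 97.3 + 104.5 + 78.0 + 111.2 + 121.3 + 72.8) / 12 = 88.9917
σ̂ = R̄ / d₂ = 88.9917 / 2.847 = 31.2580

31.258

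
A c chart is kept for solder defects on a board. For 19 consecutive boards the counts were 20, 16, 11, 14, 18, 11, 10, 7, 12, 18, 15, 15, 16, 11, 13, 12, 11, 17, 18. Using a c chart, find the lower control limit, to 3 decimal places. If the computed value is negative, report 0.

c̄ = (20 + 16 + 11 + 14 + 18 + 11 + 10 + 7 + 12 + 18 + 15 + 15 + 16 + 11 + 13 + 12 + 11 + 17 + 18) / 19 = 265 / 19 = 13.9474
LCL = c̄ − 3√c̄ = 13.9474 − 3 × 3.7346 = 2.7435

2.744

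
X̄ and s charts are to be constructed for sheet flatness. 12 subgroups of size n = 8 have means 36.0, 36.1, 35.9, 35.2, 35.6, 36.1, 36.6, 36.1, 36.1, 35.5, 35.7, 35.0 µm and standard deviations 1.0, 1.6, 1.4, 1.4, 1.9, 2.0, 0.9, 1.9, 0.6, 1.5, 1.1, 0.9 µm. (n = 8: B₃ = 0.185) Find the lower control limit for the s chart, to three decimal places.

0.250

s̄ = (1.0 + 1.6 + 1.4 + 1.4 + 1.9 + 2.0 + 0.9 + 1.9 + 0.6 + 1.5 + 1.1 + 0.9) / 12 = 1.3500
LCL_s = B₃·s̄ = 0.185 × 1.3500 = 0.2497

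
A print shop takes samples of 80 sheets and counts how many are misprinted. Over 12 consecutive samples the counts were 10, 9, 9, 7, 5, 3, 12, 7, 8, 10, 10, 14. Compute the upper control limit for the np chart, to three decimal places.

p̄ = Σdᵢ / (k·n) = 104 / (12 × 80) = 0.10833
UCL = np̄ + 3·√(np̄(1−p̄)) = 8.6667 + 3 × √(8.6667×0.89167) = 8.6667 + 3 × 2.7799 = 17.0063

17.006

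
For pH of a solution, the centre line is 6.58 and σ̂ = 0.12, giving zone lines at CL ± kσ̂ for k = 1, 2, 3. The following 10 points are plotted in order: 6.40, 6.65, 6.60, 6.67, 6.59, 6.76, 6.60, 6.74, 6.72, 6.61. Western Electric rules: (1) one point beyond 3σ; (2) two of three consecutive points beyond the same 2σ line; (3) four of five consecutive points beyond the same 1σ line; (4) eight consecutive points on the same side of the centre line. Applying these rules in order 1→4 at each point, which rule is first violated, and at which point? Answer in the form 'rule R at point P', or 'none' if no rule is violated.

rule 4 at point 9

Zone of each point (C = within 1σ̂, B = 1σ̂–2σ̂, A = 2σ̂–3σ̂, * = beyond 3σ̂; sign = side of CL): 1:-B, 2:+C, 3:+C, 4:+C, 5:+C, 6:+B, 7:+C, 8:+B, 9:+B, 10:+C
Rule 4 (eight consecutive points on the same side of the centre line) is satisfied at point 9.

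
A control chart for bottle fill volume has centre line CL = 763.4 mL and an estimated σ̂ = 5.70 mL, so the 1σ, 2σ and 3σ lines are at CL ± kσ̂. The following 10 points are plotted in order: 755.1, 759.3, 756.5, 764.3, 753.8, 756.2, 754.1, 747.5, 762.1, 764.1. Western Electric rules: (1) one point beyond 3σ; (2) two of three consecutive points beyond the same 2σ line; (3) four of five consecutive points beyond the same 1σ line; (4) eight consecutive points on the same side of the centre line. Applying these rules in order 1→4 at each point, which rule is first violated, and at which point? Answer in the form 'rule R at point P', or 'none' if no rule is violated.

rule 3 at point 7

Zone of each point (C = within 1σ̂, B = 1σ̂–2σ̂, A = 2σ̂–3σ̂, * = beyond 3σ̂; sign = side of CL): 1:-B, 2:-C, 3:-B, 4:+C, 5:-B, 6:-B, 7:-B, 8:-A, 9:-C, 10:+C
Rule 3 (four of five consecutive points beyond the same 1σ limit) is satisfied at point 7.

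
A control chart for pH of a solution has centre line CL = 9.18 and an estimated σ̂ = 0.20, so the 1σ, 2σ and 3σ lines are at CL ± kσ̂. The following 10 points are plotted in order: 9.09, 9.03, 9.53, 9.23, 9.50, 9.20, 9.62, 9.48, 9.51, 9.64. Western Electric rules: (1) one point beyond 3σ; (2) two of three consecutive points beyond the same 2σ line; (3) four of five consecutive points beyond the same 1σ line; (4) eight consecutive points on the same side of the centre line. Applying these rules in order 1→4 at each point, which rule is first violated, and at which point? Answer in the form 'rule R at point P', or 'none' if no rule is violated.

rule 3 at point 9

Zone of each point (C = within 1σ̂, B = 1σ̂–2σ̂, A = 2σ̂–3σ̂, * = beyond 3σ̂; sign = side of CL): 1:-C, 2:-C, 3:+B, 4:+C, 5:+B, 6:+C, 7:+A, 8:+B, 9:+B, 10:+A
Rule 3 (four of five consecutive points beyond the same 1σ limit) is satisfied at point 9.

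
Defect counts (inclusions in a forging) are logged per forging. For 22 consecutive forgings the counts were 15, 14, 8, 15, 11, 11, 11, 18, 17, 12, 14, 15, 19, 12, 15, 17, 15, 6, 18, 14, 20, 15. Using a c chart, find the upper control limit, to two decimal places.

c̄ = (15 + 14 + 8 + 15 + 11 + 11 + 11 + 18 + 17 + 12 + 14 + 15 + 19 + 12 + 15 + 17 + 15 + 6 + 18 + 14 + 20 + 15) / 22 = 312 / 22 = 14.1818
UCL = c̄ + 3√c̄ = 14.1818 + 3 × √14.1818 = 14.1818 + 3 × 3.7659 = 25.4794

25.48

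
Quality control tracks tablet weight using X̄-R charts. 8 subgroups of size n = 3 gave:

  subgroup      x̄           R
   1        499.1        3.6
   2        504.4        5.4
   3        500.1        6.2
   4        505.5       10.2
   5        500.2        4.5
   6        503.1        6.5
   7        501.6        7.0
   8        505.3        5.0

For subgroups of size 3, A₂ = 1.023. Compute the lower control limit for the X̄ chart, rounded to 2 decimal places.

X̄̄ = (499.1 + 504.4 + 500.1 + 505.5 + 500.2 + 503.1 + 501.6 + 505.3) / 8 = 4019.3000 / 8 = 502.4125
R̄ = (3.6 + 5.4 + 6.2 + 10.2 + 4.5 + 6.5 + 7.0 + 5.0) / 8 = 48.4000 / 8 = 6.0500
LCL = X̄̄ − A₂·R̄ = 502.4125 − 1.023 × 6.0500 = 496.2234

496.22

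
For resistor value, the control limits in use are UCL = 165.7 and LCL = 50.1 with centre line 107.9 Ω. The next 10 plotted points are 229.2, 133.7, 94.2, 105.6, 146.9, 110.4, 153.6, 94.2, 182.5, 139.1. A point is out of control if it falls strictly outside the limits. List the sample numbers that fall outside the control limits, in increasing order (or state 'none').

1, 9

Compare each point to [50.1, 165.7]: sample 1 = 229.2 > UCL; sample 9 = 182.5 > UCL.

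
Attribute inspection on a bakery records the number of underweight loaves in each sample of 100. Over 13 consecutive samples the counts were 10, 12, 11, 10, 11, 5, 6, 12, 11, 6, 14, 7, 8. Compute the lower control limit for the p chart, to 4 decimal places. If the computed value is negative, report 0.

p̄ = Σdᵢ / (k·n) = 123 / (13 × 100) = 0.09462
LCL = p̄ − 3·√(p̄(1−p̄)/n) = 0.09462 − 3 × 0.02927 = 0.00681

0.0068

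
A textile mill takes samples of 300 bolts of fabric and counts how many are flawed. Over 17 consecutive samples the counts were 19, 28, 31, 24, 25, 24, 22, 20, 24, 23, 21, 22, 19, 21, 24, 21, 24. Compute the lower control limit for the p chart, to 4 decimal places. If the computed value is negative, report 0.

0.0307

p̄ = Σdᵢ / (k·n) = 392 / (17 × 300) = 0.07686
LCL = p̄ − 3·√(p̄(1−p̄)/n) = 0.07686 − 3 × 0.01538 = 0.03073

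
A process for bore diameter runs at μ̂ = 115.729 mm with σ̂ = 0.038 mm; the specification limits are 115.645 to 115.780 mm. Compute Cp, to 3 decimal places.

Cp = (USL − LSL) / (6σ̂) = (115.780 − 115.645) / (6 × 0.038) = 0.1350 / 0.2280 = 0.5921

0.592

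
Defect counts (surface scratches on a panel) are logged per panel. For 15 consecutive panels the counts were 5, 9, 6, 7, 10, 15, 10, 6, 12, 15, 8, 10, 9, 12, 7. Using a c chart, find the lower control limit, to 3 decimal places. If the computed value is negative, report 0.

c̄ = (5 + 9 + 6 + 7 + 10 + 15 + 10 + 6 + 12 + 15 + 8 + 10 + 9 + 12 + 7) / 15 = 141 / 15 = 9.4000
LCL = c̄ − 3√c̄ = 9.4000 − 3 × 3.0659 = 0.2022

0.202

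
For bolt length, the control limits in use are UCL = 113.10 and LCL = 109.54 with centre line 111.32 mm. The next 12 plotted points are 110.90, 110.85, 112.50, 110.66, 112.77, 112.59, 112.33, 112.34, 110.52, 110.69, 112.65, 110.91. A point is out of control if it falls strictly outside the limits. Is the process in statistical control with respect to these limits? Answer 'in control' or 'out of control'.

All 12 points lie within [109.54, 113.10].

in control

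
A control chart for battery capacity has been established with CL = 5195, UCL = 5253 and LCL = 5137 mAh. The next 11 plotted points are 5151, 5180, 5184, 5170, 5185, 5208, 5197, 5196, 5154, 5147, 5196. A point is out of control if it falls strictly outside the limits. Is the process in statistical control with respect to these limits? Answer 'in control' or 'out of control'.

in control

All 11 points lie within [5137, 5253].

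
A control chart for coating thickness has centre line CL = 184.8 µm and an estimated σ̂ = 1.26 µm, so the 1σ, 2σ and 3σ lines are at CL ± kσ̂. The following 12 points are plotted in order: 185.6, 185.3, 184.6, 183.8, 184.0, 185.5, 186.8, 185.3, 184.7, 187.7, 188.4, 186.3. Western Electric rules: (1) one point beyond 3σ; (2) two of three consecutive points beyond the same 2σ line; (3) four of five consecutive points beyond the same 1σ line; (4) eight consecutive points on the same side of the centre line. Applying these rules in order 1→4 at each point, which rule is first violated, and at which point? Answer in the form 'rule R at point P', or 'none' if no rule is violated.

Zone of each point (C = within 1σ̂, B = 1σ̂–2σ̂, A = 2σ̂–3σ̂, * = beyond 3σ̂; sign = side of CL): 1:+C, 2:+C, 3:-C, 4:-C, 5:-C, 6:+C, 7:+B, 8:+C, 9:-C, 10:+A, 11:+A, 12:+B
Rule 2 (two of three consecutive points beyond the same 2σ limit) is satisfied at point 11.

rule 2 at point 11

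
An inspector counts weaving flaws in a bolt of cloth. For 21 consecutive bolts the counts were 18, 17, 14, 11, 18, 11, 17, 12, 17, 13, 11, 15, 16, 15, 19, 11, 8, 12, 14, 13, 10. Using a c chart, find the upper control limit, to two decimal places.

c̄ = (18 + 17 + 14 + 11 + 18 + 11 + 17 + 12 + 17 + 13 + 11 + 15 + 16 + 15 + 19 + 11 + 8 + 12 + 14 + 13 + 10) / 21 = 292 / 21 = 13.9048
UCL = c̄ + 3√c̄ = 13.9048 + 3 × √13.9048 = 13.9048 + 3 × 3.7289 = 25.0915

25.09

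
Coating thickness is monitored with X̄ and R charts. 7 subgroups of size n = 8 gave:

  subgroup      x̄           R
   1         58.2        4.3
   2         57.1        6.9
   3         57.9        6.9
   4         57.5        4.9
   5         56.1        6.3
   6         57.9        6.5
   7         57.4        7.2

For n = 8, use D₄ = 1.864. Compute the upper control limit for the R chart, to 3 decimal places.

R̄ = (4.3 + 6.9 + 6.9 + 4.9 + 6.3 + 6.5 + 7.2) / 7 = 43.0000 / 7 = 6.1429
UCL_R = D₄·R̄ = 1.864 × 6.1429 = 11.4503

11.450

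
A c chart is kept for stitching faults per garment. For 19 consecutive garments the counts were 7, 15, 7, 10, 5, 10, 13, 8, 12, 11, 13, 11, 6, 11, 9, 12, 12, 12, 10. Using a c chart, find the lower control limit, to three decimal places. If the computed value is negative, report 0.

c̄ = (7 + 15 + 7 + 10 + 5 + 10 + 13 + 8 + 12 + 11 + 13 + 11 + 6 + 11 + 9 + 12 + 12 + 12 + 10) / 19 = 194 / 19 = 10.2105
LCL = c̄ − 3√c̄ = 10.2105 − 3 × 3.1954 = 0.6244

0.624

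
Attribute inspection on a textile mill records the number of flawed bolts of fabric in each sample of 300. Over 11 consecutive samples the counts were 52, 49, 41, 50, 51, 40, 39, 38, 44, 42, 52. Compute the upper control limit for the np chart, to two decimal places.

63.87

p̄ = Σdᵢ / (k·n) = 498 / (11 × 300) = 0.15091
UCL = np̄ + 3·√(np̄(1−p̄)) = 45.2727 + 3 × √(45.2727×0.84909) = 45.2727 + 3 × 6.2001 = 63.8729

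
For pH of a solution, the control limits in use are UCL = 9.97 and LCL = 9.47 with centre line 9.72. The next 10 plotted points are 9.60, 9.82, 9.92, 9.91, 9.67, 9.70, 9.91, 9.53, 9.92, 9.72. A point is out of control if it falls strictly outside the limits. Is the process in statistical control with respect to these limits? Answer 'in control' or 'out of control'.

in control

All 10 points lie within [9.47, 9.97].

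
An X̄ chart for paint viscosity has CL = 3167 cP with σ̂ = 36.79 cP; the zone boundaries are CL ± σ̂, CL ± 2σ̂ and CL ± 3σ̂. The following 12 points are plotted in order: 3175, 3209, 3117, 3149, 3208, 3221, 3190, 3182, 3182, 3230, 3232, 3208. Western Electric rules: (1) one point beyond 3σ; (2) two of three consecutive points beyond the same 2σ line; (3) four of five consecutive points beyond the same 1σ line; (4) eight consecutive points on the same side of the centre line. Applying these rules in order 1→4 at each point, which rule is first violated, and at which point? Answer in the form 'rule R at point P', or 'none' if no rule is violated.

rule 4 at point 12

Zone of each point (C = within 1σ̂, B = 1σ̂–2σ̂, A = 2σ̂–3σ̂, * = beyond 3σ̂; sign = side of CL): 1:+C, 2:+B, 3:-B, 4:-C, 5:+B, 6:+B, 7:+C, 8:+C, 9:+C, 10:+B, 11:+B, 12:+B
Rule 4 (eight consecutive points on the same side of the centre line) is satisfied at point 12.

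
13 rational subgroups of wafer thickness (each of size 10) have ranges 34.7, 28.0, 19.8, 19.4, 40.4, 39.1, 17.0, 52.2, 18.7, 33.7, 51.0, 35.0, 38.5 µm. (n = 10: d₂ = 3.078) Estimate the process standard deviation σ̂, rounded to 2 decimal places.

10.68

R̄ = (34.7 + 28.0 + 19.8 + 19.4 + 40.4 + 39.1 + 17.0 + 52.2 + 18.7 + 33.7 + 51.0 + 35.0 + 38.5) / 13 = 32.8846
σ̂ = R̄ / d₂ = 32.8846 / 3.078 = 10.6838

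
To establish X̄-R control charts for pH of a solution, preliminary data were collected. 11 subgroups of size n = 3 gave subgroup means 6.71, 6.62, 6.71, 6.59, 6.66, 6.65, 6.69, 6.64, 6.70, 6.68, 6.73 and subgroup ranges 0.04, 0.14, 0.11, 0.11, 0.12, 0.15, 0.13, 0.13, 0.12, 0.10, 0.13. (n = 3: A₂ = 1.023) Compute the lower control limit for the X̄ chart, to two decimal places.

6.55

X̄̄ = (6.71 + 6.62 + 6.71 + 6.59 + 6.66 + 6.65 + 6.69 + 6.64 + 6.70 + 6.68 + 6.73) / 11 = 73.3800 / 11 = 6.6709
R̄ = (0.04 + 0.14 + 0.11 + 0.11 + 0.12 + 0.15 + 0.13 + 0.13 + 0.12 + 0.10 + 0.13) / 11 = 1.2800 / 11 = 0.1164
LCL = X̄̄ − A₂·R̄ = 6.6709 − 1.023 × 0.1164 = 6.5519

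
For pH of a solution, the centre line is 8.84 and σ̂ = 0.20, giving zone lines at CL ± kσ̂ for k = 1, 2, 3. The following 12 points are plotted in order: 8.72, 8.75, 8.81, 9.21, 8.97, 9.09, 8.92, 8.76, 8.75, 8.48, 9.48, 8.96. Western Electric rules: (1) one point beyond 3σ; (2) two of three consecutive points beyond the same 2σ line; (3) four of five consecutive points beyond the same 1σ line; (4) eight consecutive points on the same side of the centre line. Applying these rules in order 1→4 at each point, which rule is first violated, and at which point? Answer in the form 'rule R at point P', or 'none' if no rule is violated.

rule 1 at point 11

Zone of each point (C = within 1σ̂, B = 1σ̂–2σ̂, A = 2σ̂–3σ̂, * = beyond 3σ̂; sign = side of CL): 1:-C, 2:-C, 3:-C, 4:+B, 5:+C, 6:+B, 7:+C, 8:-C, 9:-C, 10:-B, 11:+*, 12:+C
Rule 1 (one point beyond the 3σ limits) is satisfied at point 11.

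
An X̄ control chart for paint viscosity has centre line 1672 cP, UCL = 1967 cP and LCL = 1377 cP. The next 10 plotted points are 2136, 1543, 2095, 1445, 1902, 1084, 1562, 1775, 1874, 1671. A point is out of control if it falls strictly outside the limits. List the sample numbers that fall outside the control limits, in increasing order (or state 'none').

Compare each point to [1377, 1967]: sample 1 = 2136 > UCL; sample 3 = 2095 > UCL; sample 6 = 1084 < LCL.

1, 3, 6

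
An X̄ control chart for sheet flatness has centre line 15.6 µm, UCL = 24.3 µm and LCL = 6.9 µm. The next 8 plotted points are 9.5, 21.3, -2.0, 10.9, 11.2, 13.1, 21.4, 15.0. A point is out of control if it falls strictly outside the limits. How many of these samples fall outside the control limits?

Compare each point to [6.9, 24.3]: sample 3 = -2.0 < LCL.

1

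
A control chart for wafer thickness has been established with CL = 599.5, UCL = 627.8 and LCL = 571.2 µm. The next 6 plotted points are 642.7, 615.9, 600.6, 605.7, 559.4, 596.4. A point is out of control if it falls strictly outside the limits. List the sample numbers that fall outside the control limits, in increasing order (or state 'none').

1, 5

Compare each point to [571.2, 627.8]: sample 1 = 642.7 > UCL; sample 5 = 559.4 < LCL.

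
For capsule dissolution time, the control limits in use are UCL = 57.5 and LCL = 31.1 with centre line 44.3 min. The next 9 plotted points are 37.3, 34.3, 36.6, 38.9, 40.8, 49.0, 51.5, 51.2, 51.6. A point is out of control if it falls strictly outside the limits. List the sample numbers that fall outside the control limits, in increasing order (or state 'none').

none

All 9 points lie within [31.1, 57.5].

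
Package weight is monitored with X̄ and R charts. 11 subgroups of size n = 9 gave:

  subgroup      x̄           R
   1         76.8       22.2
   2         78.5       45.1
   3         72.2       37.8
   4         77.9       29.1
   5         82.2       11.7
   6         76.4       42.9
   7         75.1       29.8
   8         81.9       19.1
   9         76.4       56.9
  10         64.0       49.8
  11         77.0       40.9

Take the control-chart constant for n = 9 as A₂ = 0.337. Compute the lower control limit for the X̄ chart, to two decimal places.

64.41

X̄̄ = (76.8 + 78.5 + 72.2 + 77.9 + 82.2 + 76.4 + 75.1 + 81.9 + 76.4 + 64.0 + 77.0) / 11 = 838.4000 / 11 = 76.2182
R̄ = (22.2 + 45.1 + 37.8 + 29.1 + 11.7 + 42.9 + 29.8 + 19.1 + 56.9 + 49.8 + 40.9) / 11 = 385.3000 / 11 = 35.0273
LCL = X̄̄ − A₂·R̄ = 76.2182 − 0.337 × 35.0273 = 64.4140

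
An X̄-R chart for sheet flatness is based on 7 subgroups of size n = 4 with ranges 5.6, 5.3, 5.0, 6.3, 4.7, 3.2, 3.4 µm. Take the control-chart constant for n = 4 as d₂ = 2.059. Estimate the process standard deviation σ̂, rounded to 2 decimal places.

2.32

R̄ = (5.6 + 5.3 + 5.0 + 6.3 + 4.7 + 3.2 + 3.4) / 7 = 4.7857
σ̂ = R̄ / d₂ = 4.7857 / 2.059 = 2.3243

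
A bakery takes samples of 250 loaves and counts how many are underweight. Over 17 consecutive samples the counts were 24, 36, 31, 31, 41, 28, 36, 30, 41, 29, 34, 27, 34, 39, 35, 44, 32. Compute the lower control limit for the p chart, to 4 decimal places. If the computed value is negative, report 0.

0.0698

p̄ = Σdᵢ / (k·n) = 572 / (17 × 250) = 0.13459
LCL = p̄ − 3·√(p̄(1−p̄)/n) = 0.13459 − 3 × 0.02158 = 0.06983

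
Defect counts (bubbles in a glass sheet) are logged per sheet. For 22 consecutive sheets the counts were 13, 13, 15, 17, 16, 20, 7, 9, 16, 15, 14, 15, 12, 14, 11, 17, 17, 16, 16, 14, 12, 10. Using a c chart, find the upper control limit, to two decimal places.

c̄ = (13 + 13 + 15 + 17 + 16 + 20 + 7 + 9 + 16 + 15 + 14 + 15 + 12 + 14 + 11 + 17 + 17 + 16 + 16 + 14 + 12 + 10) / 22 = 309 / 22 = 14.0455
UCL = c̄ + 3√c̄ = 14.0455 + 3 × √14.0455 = 14.0455 + 3 × 3.7477 = 25.2886

25.29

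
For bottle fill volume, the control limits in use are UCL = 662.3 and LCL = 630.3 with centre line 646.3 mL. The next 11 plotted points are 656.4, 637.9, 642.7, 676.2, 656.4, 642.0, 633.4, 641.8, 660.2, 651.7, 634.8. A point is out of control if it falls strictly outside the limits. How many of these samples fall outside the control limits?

Compare each point to [630.3, 662.3]: sample 4 = 676.2 > UCL.

1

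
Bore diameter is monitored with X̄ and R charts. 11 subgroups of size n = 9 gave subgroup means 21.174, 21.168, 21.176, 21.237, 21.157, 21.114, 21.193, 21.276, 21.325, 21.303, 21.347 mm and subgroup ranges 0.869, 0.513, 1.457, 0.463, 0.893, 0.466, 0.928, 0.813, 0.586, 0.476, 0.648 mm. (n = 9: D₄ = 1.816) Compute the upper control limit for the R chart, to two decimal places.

R̄ = (0.869 + 0.513 + 1.457 + 0.463 + 0.893 + 0.466 + 0.928 + 0.813 + 0.586 + 0.476 + 0.648) / 11 = 8.1120 / 11 = 0.7375
UCL_R = D₄·R̄ = 1.816 × 0.7375 = 1.3392

1.34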